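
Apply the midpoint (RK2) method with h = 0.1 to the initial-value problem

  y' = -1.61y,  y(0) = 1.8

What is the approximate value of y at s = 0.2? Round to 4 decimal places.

Midpoint: k1 = f(s_n, y_n); k2 = f(s_n + h/2, y_n + (h/2)·k1); y_{n+1} = y_n + h·k2.
s=0.000000, y=1.800000:
  k1 = f(0.000000, 1.800000) = -2.898000
  k2 = f(0.050000, 1.655100) = -2.664711
  y ← 1.800000 + 0.1·(-2.664711) = 1.533529
s=0.100000, y=1.533529:
  k1 = f(0.100000, 1.533529) = -2.468982
  k2 = f(0.150000, 1.410080) = -2.270229
  y ← 1.533529 + 0.1·(-2.270229) = 1.306506
y(0.2) ≈ 1.3065

1.3065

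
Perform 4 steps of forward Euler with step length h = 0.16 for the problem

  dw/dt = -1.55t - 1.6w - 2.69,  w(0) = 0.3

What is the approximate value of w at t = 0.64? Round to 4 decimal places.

-1.2742

Euler: w_{n+1} = w_n + h·f(t_n, w_n).
t=0.000000, w=0.300000: f=-3.170000 → w ← 0.300000 + 0.16·(-3.170000) = -0.207200
t=0.160000, w=-0.207200: f=-2.606480 → w ← -0.207200 + 0.16·(-2.606480) = -0.624237
t=0.320000, w=-0.624237: f=-2.187221 → w ← -0.624237 + 0.16·(-2.187221) = -0.974192
t=0.480000, w=-0.974192: f=-1.875293 → w ← -0.974192 + 0.16·(-1.875293) = -1.274239
w(0.64) ≈ -1.2742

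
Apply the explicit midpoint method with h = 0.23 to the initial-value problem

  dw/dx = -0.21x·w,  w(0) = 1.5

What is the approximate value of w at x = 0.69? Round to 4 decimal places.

Midpoint: k1 = f(x_n, w_n); k2 = f(x_n + h/2, w_n + (h/2)·k1); w_{n+1} = w_n + h·k2.
x=0.000000, w=1.500000:
  k1 = f(0.000000, 1.500000) = 0.000000
  k2 = f(0.115000, 1.500000) = -0.036225
  w ← 1.500000 + 0.23·(-0.036225) = 1.491668
x=0.230000, w=1.491668:
  k1 = f(0.230000, 1.491668) = -0.072048
  k2 = f(0.345000, 1.483383) = -0.107471
  w ← 1.491668 + 0.23·(-0.107471) = 1.466950
x=0.460000, w=1.466950:
  k1 = f(0.460000, 1.466950) = -0.141707
  k2 = f(0.575000, 1.450654) = -0.175166
  w ← 1.466950 + 0.23·(-0.175166) = 1.426662
w(0.69) ≈ 1.4267

1.4267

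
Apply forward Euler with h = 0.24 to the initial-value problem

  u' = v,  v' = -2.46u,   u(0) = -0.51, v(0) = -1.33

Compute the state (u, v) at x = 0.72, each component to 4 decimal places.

-1.2056, 0.0960

Euler on (u,v): u_{n+1} = u_n + h·u', v_{n+1} = v_n + h·v'.
0.000000: (-0.510000, -1.330000); f=(-1.330000, 1.254600) → (-0.829200, -1.028896)
0.240000: (-0.829200, -1.028896); f=(-1.028896, 2.039832) → (-1.076135, -0.539336)
0.480000: (-1.076135, -0.539336); f=(-0.539336, 2.647292) → (-1.205576, 0.096014)
(u(0.72), v(0.72)) ≈ (-1.2056, 0.0960)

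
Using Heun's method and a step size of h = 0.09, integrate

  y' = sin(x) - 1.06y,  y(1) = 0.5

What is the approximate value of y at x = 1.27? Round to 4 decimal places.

Heun: k1 = f(x_n, y_n); k2 = f(x_n + h, y_n + h·k1); y_{n+1} = y_n + (h/2)·(k1 + k2).
x=1.000000, y=0.500000:
  k1 = f(1.000000, 0.500000) = 0.311471
  k2 = f(1.090000, 0.528032) = 0.326913
  y ← 0.500000 + (0.09/2)·(0.311471 + 0.326913) = 0.528727
x=1.090000, y=0.528727:
  k1 = f(1.090000, 0.528727) = 0.326176
  k2 = f(1.180000, 0.558083) = 0.333038
  y ← 0.528727 + (0.09/2)·(0.326176 + 0.333038) = 0.558392
x=1.180000, y=0.558392:
  k1 = f(1.180000, 0.558392) = 0.332711
  k2 = f(1.270000, 0.588336) = 0.331465
  y ← 0.558392 + (0.09/2)·(0.332711 + 0.331465) = 0.588280
y(1.27) ≈ 0.5883

0.5883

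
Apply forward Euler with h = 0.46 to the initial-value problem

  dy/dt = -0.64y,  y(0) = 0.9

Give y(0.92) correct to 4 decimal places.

0.4481

Euler: y_{n+1} = y_n + h·f(t_n, y_n).
t=0.000000, y=0.900000: f=-0.576000 → y ← 0.900000 + 0.46·(-0.576000) = 0.635040
t=0.460000, y=0.635040: f=-0.406426 → y ← 0.635040 + 0.46·(-0.406426) = 0.448084
y(0.92) ≈ 0.4481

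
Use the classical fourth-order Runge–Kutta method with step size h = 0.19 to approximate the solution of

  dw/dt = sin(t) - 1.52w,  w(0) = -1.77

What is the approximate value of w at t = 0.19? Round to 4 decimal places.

RK4: k1 = f(t_n, w_n); k2 = f(t_n + h/2, w_n + (h/2)·k1); k3 = f(t_n + h/2, w_n + (h/2)·k2); k4 = f(t_n + h, w_n + h·k3); w_{n+1} = w_n + (h/6)·(k1 + 2k2 + 2k3 + k4).
t=0.000000, w=-1.770000:
  k1 = f(0.000000, -1.770000) = 2.690400
  k2 = f(0.095000, -1.514412) = 2.396763
  k3 = f(0.095000, -1.542307) = 2.439165
  k4 = f(0.190000, -1.306559) = 2.174828
  w ← -1.770000 + (0.19/6)·(k1 + 2k2 + 2k3 + k4) = -1.309659
w(0.19) ≈ -1.3097

-1.3097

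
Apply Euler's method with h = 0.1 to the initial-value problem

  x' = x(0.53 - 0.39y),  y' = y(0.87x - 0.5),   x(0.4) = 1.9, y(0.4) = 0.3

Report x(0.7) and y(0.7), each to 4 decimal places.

2.1364, 0.4239

Euler on (x,y): x_{n+1} = x_n + h·x', y_{n+1} = y_n + h·y'.
0.400000: (1.900000, 0.300000); f=(0.784700, 0.345900) → (1.978470, 0.334590)
0.500000: (1.978470, 0.334590); f=(0.790418, 0.408624) → (2.057512, 0.375452)
0.600000: (2.057512, 0.375452); f=(0.789207, 0.484347) → (2.136433, 0.423887)
(x(0.7), y(0.7)) ≈ (2.1364, 0.4239)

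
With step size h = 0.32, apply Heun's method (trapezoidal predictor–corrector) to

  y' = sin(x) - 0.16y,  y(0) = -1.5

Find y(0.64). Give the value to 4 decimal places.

Heun: k1 = f(x_n, y_n); k2 = f(x_n + h, y_n + h·k1); y_{n+1} = y_n + (h/2)·(k1 + k2).
x=0.000000, y=-1.500000:
  k1 = f(0.000000, -1.500000) = 0.240000
  k2 = f(0.320000, -1.423200) = 0.542279
  y ← -1.500000 + (0.32/2)·(0.240000 + 0.542279) = -1.374835
x=0.320000, y=-1.374835:
  k1 = f(0.320000, -1.374835) = 0.534540
  k2 = f(0.640000, -1.203783) = 0.789801
  y ← -1.374835 + (0.32/2)·(0.534540 + 0.789801) = -1.162941
y(0.64) ≈ -1.1629

-1.1629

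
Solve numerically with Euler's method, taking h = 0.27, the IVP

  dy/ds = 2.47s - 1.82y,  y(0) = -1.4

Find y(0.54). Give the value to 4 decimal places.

-0.1821

Euler: y_{n+1} = y_n + h·f(s_n, y_n).
s=0.000000, y=-1.400000: f=2.548000 → y ← -1.400000 + 0.27·2.548000 = -0.712040
s=0.270000, y=-0.712040: f=1.962813 → y ← -0.712040 + 0.27·1.962813 = -0.182081
y(0.54) ≈ -0.1821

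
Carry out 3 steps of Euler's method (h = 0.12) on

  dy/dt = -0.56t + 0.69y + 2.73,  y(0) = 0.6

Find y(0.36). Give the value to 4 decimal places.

Euler: y_{n+1} = y_n + h·f(t_n, y_n).
t=0.000000, y=0.600000: f=3.144000 → y ← 0.600000 + 0.12·3.144000 = 0.977280
t=0.120000, y=0.977280: f=3.337123 → y ← 0.977280 + 0.12·3.337123 = 1.377735
t=0.240000, y=1.377735: f=3.546237 → y ← 1.377735 + 0.12·3.546237 = 1.803283
y(0.36) ≈ 1.8033

1.8033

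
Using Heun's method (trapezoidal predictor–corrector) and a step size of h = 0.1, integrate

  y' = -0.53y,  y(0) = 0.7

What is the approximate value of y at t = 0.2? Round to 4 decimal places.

Heun: k1 = f(t_n, y_n); k2 = f(t_n + h, y_n + h·k1); y_{n+1} = y_n + (h/2)·(k1 + k2).
t=0.000000, y=0.700000:
  k1 = f(0.000000, 0.700000) = -0.371000
  k2 = f(0.100000, 0.662900) = -0.351337
  y ← 0.700000 + (0.1/2)·(-0.371000 + (-0.351337)) = 0.663883
t=0.100000, y=0.663883:
  k1 = f(0.100000, 0.663883) = -0.351858
  k2 = f(0.200000, 0.628697) = -0.333210
  y ← 0.663883 + (0.1/2)·(-0.351858 + (-0.333210)) = 0.629630
y(0.2) ≈ 0.6296

0.6296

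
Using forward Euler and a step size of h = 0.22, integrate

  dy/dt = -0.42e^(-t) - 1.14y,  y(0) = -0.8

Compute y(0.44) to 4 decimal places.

Euler: y_{n+1} = y_n + h·f(t_n, y_n).
t=0.000000, y=-0.800000: f=0.492000 → y ← -0.800000 + 0.22·0.492000 = -0.691760
t=0.220000, y=-0.691760: f=0.451549 → y ← -0.691760 + 0.22·0.451549 = -0.592419
y(0.44) ≈ -0.5924

-0.5924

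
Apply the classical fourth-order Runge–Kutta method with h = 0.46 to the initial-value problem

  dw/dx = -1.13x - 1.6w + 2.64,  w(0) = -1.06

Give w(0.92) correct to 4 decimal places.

0.7137

RK4: k1 = f(x_n, w_n); k2 = f(x_n + h/2, w_n + (h/2)·k1); k3 = f(x_n + h/2, w_n + (h/2)·k2); k4 = f(x_n + h, w_n + h·k3); w_{n+1} = w_n + (h/6)·(k1 + 2k2 + 2k3 + k4).
x=0.000000, w=-1.060000:
  k1 = f(0.000000, -1.060000) = 4.336000
  k2 = f(0.230000, -0.062720) = 2.480452
  k3 = f(0.230000, -0.489496) = 3.163294
  k4 = f(0.460000, 0.395115) = 1.488016
  w ← -1.060000 + (0.46/6)·(k1 + 2k2 + 2k3 + k4) = 0.251882
x=0.460000, w=0.251882:
  k1 = f(0.460000, 0.251882) = 1.717188
  k2 = f(0.690000, 0.646836) = 0.825363
  k3 = f(0.690000, 0.441716) = 1.153555
  k4 = f(0.920000, 0.782517) = 0.348372
  w ← 0.251882 + (0.46/6)·(k1 + 2k2 + 2k3 + k4) = 0.713676
w(0.92) ≈ 0.7137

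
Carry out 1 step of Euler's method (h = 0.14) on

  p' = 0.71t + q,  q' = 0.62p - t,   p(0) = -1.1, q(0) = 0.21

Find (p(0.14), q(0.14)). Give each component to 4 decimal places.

-1.0706, 0.1145

Euler on (p,q): p_{n+1} = p_n + h·p', q_{n+1} = q_n + h·q'.
0.000000: (-1.100000, 0.210000); f=(0.210000, -0.682000) → (-1.070600, 0.114520)
(p(0.14), q(0.14)) ≈ (-1.0706, 0.1145)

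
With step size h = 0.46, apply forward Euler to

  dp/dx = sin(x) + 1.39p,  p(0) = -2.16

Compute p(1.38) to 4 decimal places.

Euler: p_{n+1} = p_n + h·f(x_n, p_n).
x=0.000000, p=-2.160000: f=-3.002400 → p ← -2.160000 + 0.46·(-3.002400) = -3.541104
x=0.460000, p=-3.541104: f=-4.478186 → p ← -3.541104 + 0.46·(-4.478186) = -5.601070
x=0.920000, p=-5.601070: f=-6.989885 → p ← -5.601070 + 0.46·(-6.989885) = -8.816417
p(1.38) ≈ -8.8164

-8.8164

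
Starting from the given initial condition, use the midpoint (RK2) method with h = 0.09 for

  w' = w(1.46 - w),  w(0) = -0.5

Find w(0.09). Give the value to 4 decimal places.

-0.5981

Midpoint: k1 = f(t_n, w_n); k2 = f(t_n + h/2, w_n + (h/2)·k1); w_{n+1} = w_n + h·k2.
t=0.000000, w=-0.500000:
  k1 = f(0.000000, -0.500000) = -0.980000
  k2 = f(0.045000, -0.544100) = -1.090431
  w ← -0.500000 + 0.09·(-1.090431) = -0.598139
w(0.09) ≈ -0.5981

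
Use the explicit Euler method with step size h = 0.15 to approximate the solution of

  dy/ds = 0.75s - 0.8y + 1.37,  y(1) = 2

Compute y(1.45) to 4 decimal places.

Euler: y_{n+1} = y_n + h·f(s_n, y_n).
s=1.000000, y=2.000000: f=0.520000 → y ← 2.000000 + 0.15·0.520000 = 2.078000
s=1.150000, y=2.078000: f=0.570100 → y ← 2.078000 + 0.15·0.570100 = 2.163515
s=1.300000, y=2.163515: f=0.614188 → y ← 2.163515 + 0.15·0.614188 = 2.255643
y(1.45) ≈ 2.2556

2.2556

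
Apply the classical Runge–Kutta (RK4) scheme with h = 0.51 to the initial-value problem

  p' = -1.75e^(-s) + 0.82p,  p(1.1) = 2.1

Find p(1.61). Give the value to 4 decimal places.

RK4: k1 = f(s_n, p_n); k2 = f(s_n + h/2, p_n + (h/2)·k1); k3 = f(s_n + h/2, p_n + (h/2)·k2); k4 = f(s_n + h, p_n + h·k3); p_{n+1} = p_n + (h/6)·(k1 + 2k2 + 2k3 + k4).
s=1.100000, p=2.100000:
  k1 = f(1.100000, 2.100000) = 1.139476
  k2 = f(1.355000, 2.390566) = 1.508857
  k3 = f(1.355000, 2.484758) = 1.586094
  k4 = f(1.610000, 2.908908) = 2.035501
  p ← 2.100000 + (0.51/6)·(k1 + 2k2 + 2k3 + k4) = 2.896015
p(1.61) ≈ 2.8960

2.8960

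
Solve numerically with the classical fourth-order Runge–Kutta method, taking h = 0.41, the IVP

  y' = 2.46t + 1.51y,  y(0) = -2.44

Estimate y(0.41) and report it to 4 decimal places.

RK4: k1 = f(t_n, y_n); k2 = f(t_n + h/2, y_n + (h/2)·k1); k3 = f(t_n + h/2, y_n + (h/2)·k2); k4 = f(t_n + h, y_n + h·k3); y_{n+1} = y_n + (h/6)·(k1 + 2k2 + 2k3 + k4).
t=0.000000, y=-2.440000:
  k1 = f(0.000000, -2.440000) = -3.684400
  k2 = f(0.205000, -3.195302) = -4.320606
  k3 = f(0.205000, -3.325724) = -4.517544
  k4 = f(0.410000, -4.292193) = -5.472611
  y ← -2.440000 + (0.41/6)·(k1 + 2k2 + 2k3 + k4) = -4.273610
y(0.41) ≈ -4.2736

-4.2736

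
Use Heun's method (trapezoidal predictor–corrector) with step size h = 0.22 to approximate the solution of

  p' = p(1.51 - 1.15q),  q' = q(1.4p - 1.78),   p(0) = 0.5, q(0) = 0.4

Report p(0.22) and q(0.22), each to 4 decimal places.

0.6362, 0.3217

Heun on (p,q): k1 = f(t_n, state_n); k2 = f(t_n + h, state_n + h·k1); state_{n+1} = state_n + (h/2)·(k1 + k2).
0.000000: (0.500000, 0.400000)
  k1 = (0.525000, -0.432000)
  predictor → (0.615500, 0.304960)
  k2 = (0.713547, -0.280045)
  → (0.636240, 0.321675)
(p(0.22), q(0.22)) ≈ (0.6362, 0.3217)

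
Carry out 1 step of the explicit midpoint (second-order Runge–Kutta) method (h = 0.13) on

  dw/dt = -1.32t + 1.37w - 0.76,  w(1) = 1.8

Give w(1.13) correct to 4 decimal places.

1.8435

Midpoint: k1 = f(t_n, w_n); k2 = f(t_n + h/2, w_n + (h/2)·k1); w_{n+1} = w_n + h·k2.
t=1.000000, w=1.800000:
  k1 = f(1.000000, 1.800000) = 0.386000
  k2 = f(1.065000, 1.825090) = 0.334573
  w ← 1.800000 + 0.13·0.334573 = 1.843495
w(1.13) ≈ 1.8435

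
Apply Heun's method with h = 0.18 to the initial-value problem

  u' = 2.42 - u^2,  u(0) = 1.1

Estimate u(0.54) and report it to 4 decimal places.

Heun: k1 = f(t_n, u_n); k2 = f(t_n + h, u_n + h·k1); u_{n+1} = u_n + (h/2)·(k1 + k2).
t=0.000000, u=1.100000:
  k1 = f(0.000000, 1.100000) = 1.210000
  k2 = f(0.180000, 1.317800) = 0.683403
  u ← 1.100000 + (0.18/2)·(1.210000 + 0.683403) = 1.270406
t=0.180000, u=1.270406:
  k1 = f(0.180000, 1.270406) = 0.806068
  k2 = f(0.360000, 1.415499) = 0.416364
  u ← 1.270406 + (0.18/2)·(0.806068 + 0.416364) = 1.380425
t=0.360000, u=1.380425:
  k1 = f(0.360000, 1.380425) = 0.514426
  k2 = f(0.540000, 1.473022) = 0.250206
  u ← 1.380425 + (0.18/2)·(0.514426 + 0.250206) = 1.449242
u(0.54) ≈ 1.4492

1.4492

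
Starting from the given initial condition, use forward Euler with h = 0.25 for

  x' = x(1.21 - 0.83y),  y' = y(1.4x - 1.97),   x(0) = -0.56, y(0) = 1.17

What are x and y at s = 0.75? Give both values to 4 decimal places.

-0.9318, 0.0276

Euler on (x,y): x_{n+1} = x_n + h·x', y_{n+1} = y_n + h·y'.
0.000000: (-0.560000, 1.170000); f=(-0.133784, -3.222180) → (-0.593446, 0.364455)
0.250000: (-0.593446, 0.364455); f=(-0.538554, -1.020774) → (-0.728084, 0.109261)
0.500000: (-0.728084, 0.109261); f=(-0.814954, -0.326617) → (-0.931823, 0.027607)
(x(0.75), y(0.75)) ≈ (-0.9318, 0.0276)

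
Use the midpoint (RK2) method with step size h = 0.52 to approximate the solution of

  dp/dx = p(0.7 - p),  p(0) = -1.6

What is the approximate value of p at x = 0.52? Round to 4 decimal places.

Midpoint: k1 = f(x_n, p_n); k2 = f(x_n + h/2, p_n + (h/2)·k1); p_{n+1} = p_n + h·k2.
x=0.000000, p=-1.600000:
  k1 = f(0.000000, -1.600000) = -3.680000
  k2 = f(0.260000, -2.556800) = -8.326986
  p ← -1.600000 + 0.52·(-8.326986) = -5.930033
p(0.52) ≈ -5.9300

-5.9300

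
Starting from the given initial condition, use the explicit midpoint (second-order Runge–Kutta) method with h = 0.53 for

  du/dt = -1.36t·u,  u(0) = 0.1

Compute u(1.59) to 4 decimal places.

0.0178

Midpoint: k1 = f(t_n, u_n); k2 = f(t_n + h/2, u_n + (h/2)·k1); u_{n+1} = u_n + h·k2.
t=0.000000, u=0.100000:
  k1 = f(0.000000, 0.100000) = 0.000000
  k2 = f(0.265000, 0.100000) = -0.036040
  u ← 0.100000 + 0.53·(-0.036040) = 0.080899
t=0.530000, u=0.080899:
  k1 = f(0.530000, 0.080899) = -0.058312
  k2 = f(0.795000, 0.065446) = -0.070760
  u ← 0.080899 + 0.53·(-0.070760) = 0.043396
t=1.060000, u=0.043396:
  k1 = f(1.060000, 0.043396) = -0.062559
  k2 = f(1.325000, 0.026818) = -0.048325
  u ← 0.043396 + 0.53·(-0.048325) = 0.017783
u(1.59) ≈ 0.0178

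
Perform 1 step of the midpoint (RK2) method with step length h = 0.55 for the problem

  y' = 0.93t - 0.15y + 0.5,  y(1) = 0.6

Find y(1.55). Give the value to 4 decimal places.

1.4473

Midpoint: k1 = f(t_n, y_n); k2 = f(t_n + h/2, y_n + (h/2)·k1); y_{n+1} = y_n + h·k2.
t=1.000000, y=0.600000:
  k1 = f(1.000000, 0.600000) = 1.340000
  k2 = f(1.275000, 0.968500) = 1.540475
  y ← 0.600000 + 0.55·1.540475 = 1.447261
y(1.55) ≈ 1.4473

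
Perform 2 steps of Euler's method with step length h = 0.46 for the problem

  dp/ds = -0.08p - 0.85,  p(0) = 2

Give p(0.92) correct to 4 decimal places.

Euler: p_{n+1} = p_n + h·f(s_n, p_n).
s=0.000000, p=2.000000: f=-1.010000 → p ← 2.000000 + 0.46·(-1.010000) = 1.535400
s=0.460000, p=1.535400: f=-0.972832 → p ← 1.535400 + 0.46·(-0.972832) = 1.087897
p(0.92) ≈ 1.0879

1.0879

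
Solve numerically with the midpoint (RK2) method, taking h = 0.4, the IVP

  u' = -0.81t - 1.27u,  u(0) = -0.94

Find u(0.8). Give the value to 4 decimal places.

Midpoint: k1 = f(t_n, u_n); k2 = f(t_n + h/2, u_n + (h/2)·k1); u_{n+1} = u_n + h·k2.
t=0.000000, u=-0.940000:
  k1 = f(0.000000, -0.940000) = 1.193800
  k2 = f(0.200000, -0.701240) = 0.728575
  u ← -0.940000 + 0.4·0.728575 = -0.648570
t=0.400000, u=-0.648570:
  k1 = f(0.400000, -0.648570) = 0.499684
  k2 = f(0.600000, -0.548633) = 0.210764
  u ← -0.648570 + 0.4·0.210764 = -0.564264
u(0.8) ≈ -0.5643

-0.5643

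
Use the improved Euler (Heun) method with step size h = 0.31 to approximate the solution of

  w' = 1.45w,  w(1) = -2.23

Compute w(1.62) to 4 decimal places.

Heun: k1 = f(s_n, w_n); k2 = f(s_n + h, w_n + h·k1); w_{n+1} = w_n + (h/2)·(k1 + k2).
s=1.000000, w=-2.230000:
  k1 = f(1.000000, -2.230000) = -3.233500
  k2 = f(1.310000, -3.232385) = -4.686958
  w ← -2.230000 + (0.31/2)·(-3.233500 + (-4.686958)) = -3.457671
s=1.310000, w=-3.457671:
  k1 = f(1.310000, -3.457671) = -5.013623
  k2 = f(1.620000, -5.011894) = -7.267247
  w ← -3.457671 + (0.31/2)·(-5.013623 + (-7.267247)) = -5.361206
w(1.62) ≈ -5.3612

-5.3612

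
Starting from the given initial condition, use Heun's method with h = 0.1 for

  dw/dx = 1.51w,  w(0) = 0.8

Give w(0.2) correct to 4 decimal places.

1.0809

Heun: k1 = f(x_n, w_n); k2 = f(x_n + h, w_n + h·k1); w_{n+1} = w_n + (h/2)·(k1 + k2).
x=0.000000, w=0.800000:
  k1 = f(0.000000, 0.800000) = 1.208000
  k2 = f(0.100000, 0.920800) = 1.390408
  w ← 0.800000 + (0.1/2)·(1.208000 + 1.390408) = 0.929920
x=0.100000, w=0.929920:
  k1 = f(0.100000, 0.929920) = 1.404180
  k2 = f(0.200000, 1.070338) = 1.616211
  w ← 0.929920 + (0.1/2)·(1.404180 + 1.616211) = 1.080940
w(0.2) ≈ 1.0809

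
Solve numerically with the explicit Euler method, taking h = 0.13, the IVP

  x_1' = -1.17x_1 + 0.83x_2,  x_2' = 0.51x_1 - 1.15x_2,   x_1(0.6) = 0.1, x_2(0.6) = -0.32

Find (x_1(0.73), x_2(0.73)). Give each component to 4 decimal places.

Euler on (x_1,x_2): x_1_{n+1} = x_1_n + h·x_1', x_2_{n+1} = x_2_n + h·x_2'.
0.600000: (0.100000, -0.320000); f=(-0.382600, 0.419000) → (0.050262, -0.265530)
(x_1(0.73), x_2(0.73)) ≈ (0.0503, -0.2655)

0.0503, -0.2655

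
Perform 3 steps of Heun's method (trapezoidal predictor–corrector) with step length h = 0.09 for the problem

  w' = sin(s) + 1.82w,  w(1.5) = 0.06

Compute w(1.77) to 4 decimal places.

Heun: k1 = f(s_n, w_n); k2 = f(s_n + h, w_n + h·k1); w_{n+1} = w_n + (h/2)·(k1 + k2).
s=1.500000, w=0.060000:
  k1 = f(1.500000, 0.060000) = 1.106695
  k2 = f(1.590000, 0.159603) = 1.290292
  w ← 0.060000 + (0.09/2)·(1.106695 + 1.290292) = 0.167864
s=1.590000, w=0.167864:
  k1 = f(1.590000, 0.167864) = 1.305329
  k2 = f(1.680000, 0.285344) = 1.513369
  w ← 0.167864 + (0.09/2)·(1.305329 + 1.513369) = 0.294706
s=1.680000, w=0.294706:
  k1 = f(1.680000, 0.294706) = 1.530408
  k2 = f(1.770000, 0.432443) = 1.767270
  w ← 0.294706 + (0.09/2)·(1.530408 + 1.767270) = 0.443101
w(1.77) ≈ 0.4431

0.4431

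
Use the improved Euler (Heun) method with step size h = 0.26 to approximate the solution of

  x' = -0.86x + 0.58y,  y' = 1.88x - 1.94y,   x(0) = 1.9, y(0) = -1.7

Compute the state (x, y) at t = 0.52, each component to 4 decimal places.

1.1475, 0.0943

Heun on (x,y): k1 = f(t_n, state_n); k2 = f(t_n + h, state_n + h·k1); state_{n+1} = state_n + (h/2)·(k1 + k2).
0.000000: (1.900000, -1.700000)
  k1 = (-2.620000, 6.870000)
  predictor → (1.218800, 0.086200)
  k2 = (-0.998172, 2.124116)
  → (1.429638, -0.530765)
0.260000: (1.429638, -0.530765)
  k1 = (-1.537332, 3.717403)
  predictor → (1.029931, 0.435760)
  k2 = (-0.633000, 1.090897)
  → (1.147494, 0.094314)
(x(0.52), y(0.52)) ≈ (1.1475, 0.0943)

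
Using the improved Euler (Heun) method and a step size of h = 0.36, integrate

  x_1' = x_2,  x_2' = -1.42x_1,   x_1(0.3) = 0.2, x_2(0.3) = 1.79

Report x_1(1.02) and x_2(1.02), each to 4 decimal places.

1.2983, 0.9607

Heun on (x_1,x_2): k1 = f(s_n, state_n); k2 = f(s_n + h, state_n + h·k1); state_{n+1} = state_n + (h/2)·(k1 + k2).
0.300000: (0.200000, 1.790000)
  k1 = (1.790000, -0.284000)
  predictor → (0.844400, 1.687760)
  k2 = (1.687760, -1.199048)
  → (0.825997, 1.523051)
0.660000: (0.825997, 1.523051)
  k1 = (1.523051, -1.172915)
  predictor → (1.374295, 1.100802)
  k2 = (1.100802, -1.951499)
  → (1.298290, 0.960657)
(x_1(1.02), x_2(1.02)) ≈ (1.2983, 0.9607)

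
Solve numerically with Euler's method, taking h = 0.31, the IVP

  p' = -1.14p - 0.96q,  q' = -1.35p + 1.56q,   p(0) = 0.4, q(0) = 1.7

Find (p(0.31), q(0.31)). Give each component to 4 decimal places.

Euler on (p,q): p_{n+1} = p_n + h·p', q_{n+1} = q_n + h·q'.
0.000000: (0.400000, 1.700000); f=(-2.088000, 2.112000) → (-0.247280, 2.354720)
(p(0.31), q(0.31)) ≈ (-0.2473, 2.3547)

-0.2473, 2.3547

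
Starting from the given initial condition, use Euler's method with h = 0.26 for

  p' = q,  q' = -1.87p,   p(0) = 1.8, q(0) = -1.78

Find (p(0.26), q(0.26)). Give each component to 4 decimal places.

1.3372, -2.6552

Euler on (p,q): p_{n+1} = p_n + h·p', q_{n+1} = q_n + h·q'.
0.000000: (1.800000, -1.780000); f=(-1.780000, -3.366000) → (1.337200, -2.655160)
(p(0.26), q(0.26)) ≈ (1.3372, -2.6552)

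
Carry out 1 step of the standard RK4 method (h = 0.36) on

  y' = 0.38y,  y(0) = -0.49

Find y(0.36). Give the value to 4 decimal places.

-0.5618

RK4: k1 = f(s_n, y_n); k2 = f(s_n + h/2, y_n + (h/2)·k1); k3 = f(s_n + h/2, y_n + (h/2)·k2); k4 = f(s_n + h, y_n + h·k3); y_{n+1} = y_n + (h/6)·(k1 + 2k2 + 2k3 + k4).
s=0.000000, y=-0.490000:
  k1 = f(0.000000, -0.490000) = -0.186200
  k2 = f(0.180000, -0.523516) = -0.198936
  k3 = f(0.180000, -0.525808) = -0.199807
  k4 = f(0.360000, -0.561931) = -0.213534
  y ← -0.490000 + (0.36/6)·(k1 + 2k2 + 2k3 + k4) = -0.561833
y(0.36) ≈ -0.5618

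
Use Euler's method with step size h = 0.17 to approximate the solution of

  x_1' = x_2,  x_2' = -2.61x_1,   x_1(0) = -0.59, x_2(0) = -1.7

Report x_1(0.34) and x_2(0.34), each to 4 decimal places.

-1.1235, -1.0482

Euler on (x_1,x_2): x_1_{n+1} = x_1_n + h·x_1', x_2_{n+1} = x_2_n + h·x_2'.
0.000000: (-0.590000, -1.700000); f=(-1.700000, 1.539900) → (-0.879000, -1.438217)
0.170000: (-0.879000, -1.438217); f=(-1.438217, 2.294190) → (-1.123497, -1.048205)
(x_1(0.34), x_2(0.34)) ≈ (-1.1235, -1.0482)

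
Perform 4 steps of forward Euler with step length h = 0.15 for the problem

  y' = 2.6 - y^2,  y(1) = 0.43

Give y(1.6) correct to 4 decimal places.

Euler: y_{n+1} = y_n + h·f(t_n, y_n).
t=1.000000, y=0.430000: f=2.415100 → y ← 0.430000 + 0.15·2.415100 = 0.792265
t=1.150000, y=0.792265: f=1.972316 → y ← 0.792265 + 0.15·1.972316 = 1.088112
t=1.300000, y=1.088112: f=1.416011 → y ← 1.088112 + 0.15·1.416011 = 1.300514
t=1.450000, y=1.300514: f=0.908663 → y ← 1.300514 + 0.15·0.908663 = 1.436814
y(1.6) ≈ 1.4368

1.4368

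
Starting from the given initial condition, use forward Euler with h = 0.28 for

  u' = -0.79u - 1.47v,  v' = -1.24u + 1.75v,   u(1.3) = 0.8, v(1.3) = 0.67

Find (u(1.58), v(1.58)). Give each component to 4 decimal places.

Euler on (u,v): u_{n+1} = u_n + h·u', v_{n+1} = v_n + h·v'.
1.300000: (0.800000, 0.670000); f=(-1.616900, 0.180500) → (0.347268, 0.720540)
(u(1.58), v(1.58)) ≈ (0.3473, 0.7205)

0.3473, 0.7205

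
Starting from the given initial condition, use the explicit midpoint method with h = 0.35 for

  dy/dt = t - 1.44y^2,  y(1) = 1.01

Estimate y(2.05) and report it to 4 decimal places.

Midpoint: k1 = f(t_n, y_n); k2 = f(t_n + h/2, y_n + (h/2)·k1); y_{n+1} = y_n + h·k2.
t=1.000000, y=1.010000:
  k1 = f(1.000000, 1.010000) = -0.468944
  k2 = f(1.175000, 0.927935) = -0.064931
  y ← 1.010000 + 0.35·(-0.064931) = 0.987274
t=1.350000, y=0.987274:
  k1 = f(1.350000, 0.987274) = -0.053583
  k2 = f(1.525000, 0.977897) = 0.147953
  y ← 0.987274 + 0.35·0.147953 = 1.039058
t=1.700000, y=1.039058:
  k1 = f(1.700000, 1.039058) = 0.145317
  k2 = f(1.875000, 1.064488) = 0.243286
  y ← 1.039058 + 0.35·0.243286 = 1.124208
y(2.05) ≈ 1.1242

1.1242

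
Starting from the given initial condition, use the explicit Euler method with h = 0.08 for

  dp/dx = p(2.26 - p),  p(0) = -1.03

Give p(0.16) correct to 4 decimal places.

-1.6718

Euler: p_{n+1} = p_n + h·f(x_n, p_n).
x=0.000000, p=-1.030000: f=-3.388700 → p ← -1.030000 + 0.08·(-3.388700) = -1.301096
x=0.080000, p=-1.301096: f=-4.633328 → p ← -1.301096 + 0.08·(-4.633328) = -1.671762
p(0.16) ≈ -1.6718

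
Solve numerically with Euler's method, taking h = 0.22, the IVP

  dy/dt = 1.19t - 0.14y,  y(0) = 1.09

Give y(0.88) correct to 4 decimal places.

Euler: y_{n+1} = y_n + h·f(t_n, y_n).
t=0.000000, y=1.090000: f=-0.152600 → y ← 1.090000 + 0.22·(-0.152600) = 1.056428
t=0.220000, y=1.056428: f=0.113900 → y ← 1.056428 + 0.22·0.113900 = 1.081486
t=0.440000, y=1.081486: f=0.372192 → y ← 1.081486 + 0.22·0.372192 = 1.163368
t=0.660000, y=1.163368: f=0.622528 → y ← 1.163368 + 0.22·0.622528 = 1.300325
y(0.88) ≈ 1.3003

1.3003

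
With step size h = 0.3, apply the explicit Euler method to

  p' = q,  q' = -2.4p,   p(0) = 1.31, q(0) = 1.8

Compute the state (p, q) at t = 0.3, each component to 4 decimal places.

1.8500, 0.8568

Euler on (p,q): p_{n+1} = p_n + h·p', q_{n+1} = q_n + h·q'.
0.000000: (1.310000, 1.800000); f=(1.800000, -3.144000) → (1.850000, 0.856800)
(p(0.3), q(0.3)) ≈ (1.8500, 0.8568)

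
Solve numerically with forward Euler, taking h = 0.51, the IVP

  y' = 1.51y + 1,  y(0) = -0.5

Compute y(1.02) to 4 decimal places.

-0.1539

Euler: y_{n+1} = y_n + h·f(t_n, y_n).
t=0.000000, y=-0.500000: f=0.245000 → y ← -0.500000 + 0.51·0.245000 = -0.375050
t=0.510000, y=-0.375050: f=0.433674 → y ← -0.375050 + 0.51·0.433674 = -0.153876
y(1.02) ≈ -0.1539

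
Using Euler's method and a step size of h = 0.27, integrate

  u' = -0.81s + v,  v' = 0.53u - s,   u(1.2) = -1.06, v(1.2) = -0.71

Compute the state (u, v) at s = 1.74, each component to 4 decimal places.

-2.1558, -1.7993

Euler on (u,v): u_{n+1} = u_n + h·u', v_{n+1} = v_n + h·v'.
1.200000: (-1.060000, -0.710000); f=(-1.682000, -1.761800) → (-1.514140, -1.185686)
1.470000: (-1.514140, -1.185686); f=(-2.376386, -2.272494) → (-2.155764, -1.799259)
(u(1.74), v(1.74)) ≈ (-2.1558, -1.7993)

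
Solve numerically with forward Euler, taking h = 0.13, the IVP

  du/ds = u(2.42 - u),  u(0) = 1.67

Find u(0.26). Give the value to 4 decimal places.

1.9727

Euler: u_{n+1} = u_n + h·f(s_n, u_n).
s=0.000000, u=1.670000: f=1.252500 → u ← 1.670000 + 0.13·1.252500 = 1.832825
s=0.130000, u=1.832825: f=1.076189 → u ← 1.832825 + 0.13·1.076189 = 1.972730
u(0.26) ≈ 1.9727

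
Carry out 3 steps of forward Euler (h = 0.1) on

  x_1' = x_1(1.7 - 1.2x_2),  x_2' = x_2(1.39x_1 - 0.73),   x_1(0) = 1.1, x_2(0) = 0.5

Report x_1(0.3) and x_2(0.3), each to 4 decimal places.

Euler on (x_1,x_2): x_1_{n+1} = x_1_n + h·x_1', x_2_{n+1} = x_2_n + h·x_2'.
0.000000: (1.100000, 0.500000); f=(1.210000, 0.399500) → (1.221000, 0.539950)
0.100000: (1.221000, 0.539950); f=(1.284565, 0.522234) → (1.349457, 0.592173)
0.200000: (1.349457, 0.592173); f=(1.335141, 0.678479) → (1.482971, 0.660021)
(x_1(0.3), x_2(0.3)) ≈ (1.4830, 0.6600)

1.4830, 0.6600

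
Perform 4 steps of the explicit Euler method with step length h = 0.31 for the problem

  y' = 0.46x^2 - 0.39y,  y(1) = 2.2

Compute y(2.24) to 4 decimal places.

2.4601

Euler: y_{n+1} = y_n + h·f(x_n, y_n).
x=1.000000, y=2.200000: f=-0.398000 → y ← 2.200000 + 0.31·(-0.398000) = 2.076620
x=1.310000, y=2.076620: f=-0.020476 → y ← 2.076620 + 0.31·(-0.020476) = 2.070273
x=1.620000, y=2.070273: f=0.399818 → y ← 2.070273 + 0.31·0.399818 = 2.194216
x=1.930000, y=2.194216: f=0.857710 → y ← 2.194216 + 0.31·0.857710 = 2.460106
y(2.24) ≈ 2.4601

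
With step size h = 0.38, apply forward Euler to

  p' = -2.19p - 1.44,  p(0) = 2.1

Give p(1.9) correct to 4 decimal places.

-0.6572

Euler: p_{n+1} = p_n + h·f(t_n, p_n).
t=0.000000, p=2.100000: f=-6.039000 → p ← 2.100000 + 0.38·(-6.039000) = -0.194820
t=0.380000, p=-0.194820: f=-1.013344 → p ← -0.194820 + 0.38·(-1.013344) = -0.579891
t=0.760000, p=-0.579891: f=-0.170039 → p ← -0.579891 + 0.38·(-0.170039) = -0.644506
t=1.140000, p=-0.644506: f=-0.028533 → p ← -0.644506 + 0.38·(-0.028533) = -0.655348
t=1.520000, p=-0.655348: f=-0.004788 → p ← -0.655348 + 0.38·(-0.004788) = -0.657167
p(1.9) ≈ -0.6572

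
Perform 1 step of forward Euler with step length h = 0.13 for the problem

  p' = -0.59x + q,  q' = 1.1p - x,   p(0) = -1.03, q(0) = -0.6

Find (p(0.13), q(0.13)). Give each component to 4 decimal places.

Euler on (p,q): p_{n+1} = p_n + h·p', q_{n+1} = q_n + h·q'.
0.000000: (-1.030000, -0.600000); f=(-0.600000, -1.133000) → (-1.108000, -0.747290)
(p(0.13), q(0.13)) ≈ (-1.1080, -0.7473)

-1.1080, -0.7473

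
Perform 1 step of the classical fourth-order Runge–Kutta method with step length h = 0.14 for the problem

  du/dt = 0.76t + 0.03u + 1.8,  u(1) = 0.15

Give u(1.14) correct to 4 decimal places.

RK4: k1 = f(t_n, u_n); k2 = f(t_n + h/2, u_n + (h/2)·k1); k3 = f(t_n + h/2, u_n + (h/2)·k2); k4 = f(t_n + h, u_n + h·k3); u_{n+1} = u_n + (h/6)·(k1 + 2k2 + 2k3 + k4).
t=1.000000, u=0.150000:
  k1 = f(1.000000, 0.150000) = 2.564500
  k2 = f(1.070000, 0.329515) = 2.623085
  k3 = f(1.070000, 0.333616) = 2.623208
  k4 = f(1.140000, 0.517249) = 2.681917
  u ← 0.150000 + (0.14/6)·(k1 + 2k2 + 2k3 + k4) = 0.517243
u(1.14) ≈ 0.5172

0.5172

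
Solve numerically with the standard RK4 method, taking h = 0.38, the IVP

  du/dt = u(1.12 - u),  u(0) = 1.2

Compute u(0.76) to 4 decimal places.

RK4: k1 = f(t_n, u_n); k2 = f(t_n + h/2, u_n + (h/2)·k1); k3 = f(t_n + h/2, u_n + (h/2)·k2); k4 = f(t_n + h, u_n + h·k3); u_{n+1} = u_n + (h/6)·(k1 + 2k2 + 2k3 + k4).
t=0.000000, u=1.200000:
  k1 = f(0.000000, 1.200000) = -0.096000
  k2 = f(0.190000, 1.181760) = -0.072985
  k3 = f(0.190000, 1.186133) = -0.078442
  k4 = f(0.380000, 1.170192) = -0.058734
  u ← 1.200000 + (0.38/6)·(k1 + 2k2 + 2k3 + k4) = 1.171019
t=0.380000, u=1.171019:
  k1 = f(0.380000, 1.171019) = -0.059745
  k2 = f(0.570000, 1.159668) = -0.046002
  k3 = f(0.570000, 1.162279) = -0.049140
  k4 = f(0.760000, 1.152346) = -0.037274
  u ← 1.171019 + (0.38/6)·(k1 + 2k2 + 2k3 + k4) = 1.152824
u(0.76) ≈ 1.1528

1.1528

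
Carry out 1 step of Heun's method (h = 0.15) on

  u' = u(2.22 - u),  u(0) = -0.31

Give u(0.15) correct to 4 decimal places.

Heun: k1 = f(x_n, u_n); k2 = f(x_n + h, u_n + h·k1); u_{n+1} = u_n + (h/2)·(k1 + k2).
x=0.000000, u=-0.310000:
  k1 = f(0.000000, -0.310000) = -0.784300
  k2 = f(0.150000, -0.427645) = -1.132252
  u ← -0.310000 + (0.15/2)·(-0.784300 + (-1.132252)) = -0.453741
u(0.15) ≈ -0.4537

-0.4537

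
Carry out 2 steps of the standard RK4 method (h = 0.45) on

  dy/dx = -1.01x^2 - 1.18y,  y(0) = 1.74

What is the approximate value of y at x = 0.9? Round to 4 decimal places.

RK4: k1 = f(x_n, y_n); k2 = f(x_n + h/2, y_n + (h/2)·k1); k3 = f(x_n + h/2, y_n + (h/2)·k2); k4 = f(x_n + h, y_n + h·k3); y_{n+1} = y_n + (h/6)·(k1 + 2k2 + 2k3 + k4).
x=0.000000, y=1.740000:
  k1 = f(0.000000, 1.740000) = -2.053200
  k2 = f(0.225000, 1.278030) = -1.559207
  k3 = f(0.225000, 1.389179) = -1.690362
  k4 = f(0.450000, 0.979337) = -1.360143
  y ← 1.740000 + (0.45/6)·(k1 + 2k2 + 2k3 + k4) = 0.996564
x=0.450000, y=0.996564:
  k1 = f(0.450000, 0.996564) = -1.380471
  k2 = f(0.675000, 0.685958) = -1.269612
  k3 = f(0.675000, 0.710901) = -1.299045
  k4 = f(0.900000, 0.411994) = -1.304253
  y ← 0.996564 + (0.45/6)·(k1 + 2k2 + 2k3 + k4) = 0.409911
y(0.9) ≈ 0.4099

0.4099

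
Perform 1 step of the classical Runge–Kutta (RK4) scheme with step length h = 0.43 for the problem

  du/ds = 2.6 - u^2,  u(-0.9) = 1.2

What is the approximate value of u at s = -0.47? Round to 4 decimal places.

RK4: k1 = f(s_n, u_n); k2 = f(s_n + h/2, u_n + (h/2)·k1); k3 = f(s_n + h/2, u_n + (h/2)·k2); k4 = f(s_n + h, u_n + h·k3); u_{n+1} = u_n + (h/6)·(k1 + 2k2 + 2k3 + k4).
s=-0.900000, u=1.200000:
  k1 = f(-0.900000, 1.200000) = 1.160000
  k2 = f(-0.685000, 1.449400) = 0.499240
  k3 = f(-0.685000, 1.307337) = 0.890871
  k4 = f(-0.470000, 1.583075) = 0.093875
  u ← 1.200000 + (0.43/6)·(k1 + 2k2 + 2k3 + k4) = 1.489110
u(-0.47) ≈ 1.4891

1.4891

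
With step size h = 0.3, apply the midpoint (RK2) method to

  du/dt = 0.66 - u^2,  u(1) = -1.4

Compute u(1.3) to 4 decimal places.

-1.9652

Midpoint: k1 = f(t_n, u_n); k2 = f(t_n + h/2, u_n + (h/2)·k1); u_{n+1} = u_n + h·k2.
t=1.000000, u=-1.400000:
  k1 = f(1.000000, -1.400000) = -1.300000
  k2 = f(1.150000, -1.595000) = -1.884025
  u ← -1.400000 + 0.3·(-1.884025) = -1.965207
u(1.3) ≈ -1.9652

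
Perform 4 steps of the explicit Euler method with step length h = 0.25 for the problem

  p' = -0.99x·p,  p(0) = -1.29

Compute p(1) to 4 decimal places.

Euler: p_{n+1} = p_n + h·f(x_n, p_n).
x=0.000000, p=-1.290000: f=0.000000 → p ← -1.290000 + 0.25·0.000000 = -1.290000
x=0.250000, p=-1.290000: f=0.319275 → p ← -1.290000 + 0.25·0.319275 = -1.210181
x=0.500000, p=-1.210181: f=0.599040 → p ← -1.210181 + 0.25·0.599040 = -1.060421
x=0.750000, p=-1.060421: f=0.787363 → p ← -1.060421 + 0.25·0.787363 = -0.863581
p(1) ≈ -0.8636

-0.8636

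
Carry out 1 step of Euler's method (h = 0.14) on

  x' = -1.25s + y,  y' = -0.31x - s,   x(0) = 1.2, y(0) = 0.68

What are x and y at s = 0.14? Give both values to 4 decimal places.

Euler on (x,y): x_{n+1} = x_n + h·x', y_{n+1} = y_n + h·y'.
0.000000: (1.200000, 0.680000); f=(0.680000, -0.372000) → (1.295200, 0.627920)
(x(0.14), y(0.14)) ≈ (1.2952, 0.6279)

1.2952, 0.6279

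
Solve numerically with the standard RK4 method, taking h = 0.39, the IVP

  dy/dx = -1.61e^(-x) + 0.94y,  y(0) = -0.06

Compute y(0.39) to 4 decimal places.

RK4: k1 = f(x_n, y_n); k2 = f(x_n + h/2, y_n + (h/2)·k1); k3 = f(x_n + h/2, y_n + (h/2)·k2); k4 = f(x_n + h, y_n + h·k3); y_{n+1} = y_n + (h/6)·(k1 + 2k2 + 2k3 + k4).
x=0.000000, y=-0.060000:
  k1 = f(0.000000, -0.060000) = -1.666400
  k2 = f(0.195000, -0.384948) = -1.686615
  k3 = f(0.195000, -0.388890) = -1.690320
  k4 = f(0.390000, -0.719225) = -1.766133
  y ← -0.060000 + (0.39/6)·(k1 + 2k2 + 2k3 + k4) = -0.722116
y(0.39) ≈ -0.7221

-0.7221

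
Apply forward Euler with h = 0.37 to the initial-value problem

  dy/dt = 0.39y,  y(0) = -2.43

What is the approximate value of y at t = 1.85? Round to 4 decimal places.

Euler: y_{n+1} = y_n + h·f(t_n, y_n).
t=0.000000, y=-2.430000: f=-0.947700 → y ← -2.430000 + 0.37·(-0.947700) = -2.780649
t=0.370000, y=-2.780649: f=-1.084453 → y ← -2.780649 + 0.37·(-1.084453) = -3.181897
t=0.740000, y=-3.181897: f=-1.240940 → y ← -3.181897 + 0.37·(-1.240940) = -3.641044
t=1.110000, y=-3.641044: f=-1.420007 → y ← -3.641044 + 0.37·(-1.420007) = -4.166447
t=1.480000, y=-4.166447: f=-1.624914 → y ← -4.166447 + 0.37·(-1.624914) = -4.767665
y(1.85) ≈ -4.7677

-4.7677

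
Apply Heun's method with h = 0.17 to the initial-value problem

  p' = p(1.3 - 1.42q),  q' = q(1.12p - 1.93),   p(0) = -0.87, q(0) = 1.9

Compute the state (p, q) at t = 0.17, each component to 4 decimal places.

-0.7629, 1.2124

Heun on (p,q): k1 = f(t_n, state_n); k2 = f(t_n + h, state_n + h·k1); state_{n+1} = state_n + (h/2)·(k1 + k2).
0.000000: (-0.870000, 1.900000)
  k1 = (1.216260, -5.518360)
  predictor → (-0.663236, 0.961879)
  k2 = (0.043686, -2.570933)
  → (-0.762905, 1.212410)
(p(0.17), q(0.17)) ≈ (-0.7629, 1.2124)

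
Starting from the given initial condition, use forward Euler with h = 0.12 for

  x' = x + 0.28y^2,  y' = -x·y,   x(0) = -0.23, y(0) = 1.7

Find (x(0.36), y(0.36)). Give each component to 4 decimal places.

Euler on (x,y): x_{n+1} = x_n + h·x', y_{n+1} = y_n + h·y'.
0.000000: (-0.230000, 1.700000); f=(0.579200, 0.391000) → (-0.160496, 1.746920)
0.120000: (-0.160496, 1.746920); f=(0.693988, 0.280374) → (-0.077217, 1.780565)
0.240000: (-0.077217, 1.780565); f=(0.810498, 0.137491) → (0.020042, 1.797064)
(x(0.36), y(0.36)) ≈ (0.0200, 1.7971)

0.0200, 1.7971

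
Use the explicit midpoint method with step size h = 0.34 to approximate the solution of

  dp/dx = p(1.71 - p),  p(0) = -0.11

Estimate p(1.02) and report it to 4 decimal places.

Midpoint: k1 = f(x_n, p_n); k2 = f(x_n + h/2, p_n + (h/2)·k1); p_{n+1} = p_n + h·k2.
x=0.000000, p=-0.110000:
  k1 = f(0.000000, -0.110000) = -0.200200
  k2 = f(0.170000, -0.144034) = -0.267044
  p ← -0.110000 + 0.34·(-0.267044) = -0.200795
x=0.340000, p=-0.200795:
  k1 = f(0.340000, -0.200795) = -0.383678
  k2 = f(0.510000, -0.266020) = -0.525661
  p ← -0.200795 + 0.34·(-0.525661) = -0.379520
x=0.680000, p=-0.379520:
  k1 = f(0.680000, -0.379520) = -0.793014
  k2 = f(0.850000, -0.514332) = -1.144046
  p ← -0.379520 + 0.34·(-1.144046) = -0.768495
p(1.02) ≈ -0.7685

-0.7685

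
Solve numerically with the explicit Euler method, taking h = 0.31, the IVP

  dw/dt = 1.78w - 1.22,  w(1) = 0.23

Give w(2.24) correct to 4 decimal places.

Euler: w_{n+1} = w_n + h·f(t_n, w_n).
t=1.000000, w=0.230000: f=-0.810600 → w ← 0.230000 + 0.31·(-0.810600) = -0.021286
t=1.310000, w=-0.021286: f=-1.257889 → w ← -0.021286 + 0.31·(-1.257889) = -0.411232
t=1.620000, w=-0.411232: f=-1.951992 → w ← -0.411232 + 0.31·(-1.951992) = -1.016349
t=1.930000, w=-1.016349: f=-3.029102 → w ← -1.016349 + 0.31·(-3.029102) = -1.955371
w(2.24) ≈ -1.9554

-1.9554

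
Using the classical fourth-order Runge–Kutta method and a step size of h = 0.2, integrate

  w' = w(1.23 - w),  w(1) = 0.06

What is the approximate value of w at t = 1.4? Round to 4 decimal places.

RK4: k1 = f(t_n, w_n); k2 = f(t_n + h/2, w_n + (h/2)·k1); k3 = f(t_n + h/2, w_n + (h/2)·k2); k4 = f(t_n + h, w_n + h·k3); w_{n+1} = w_n + (h/6)·(k1 + 2k2 + 2k3 + k4).
t=1.000000, w=0.060000:
  k1 = f(1.000000, 0.060000) = 0.070200
  k2 = f(1.100000, 0.067020) = 0.077943
  k3 = f(1.100000, 0.067794) = 0.078791
  k4 = f(1.200000, 0.075758) = 0.087443
  w ← 0.060000 + (0.2/6)·(k1 + 2k2 + 2k3 + k4) = 0.075704
t=1.200000, w=0.075704:
  k1 = f(1.200000, 0.075704) = 0.087384
  k2 = f(1.300000, 0.084442) = 0.096733
  k3 = f(1.300000, 0.085377) = 0.097725
  k4 = f(1.400000, 0.095249) = 0.108083
  w ← 0.075704 + (0.2/6)·(k1 + 2k2 + 2k3 + k4) = 0.095183
w(1.4) ≈ 0.0952

0.0952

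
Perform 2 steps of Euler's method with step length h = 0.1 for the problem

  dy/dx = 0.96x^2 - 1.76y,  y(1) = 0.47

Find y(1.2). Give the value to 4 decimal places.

Euler: y_{n+1} = y_n + h·f(x_n, y_n).
x=1.000000, y=0.470000: f=0.132800 → y ← 0.470000 + 0.1·0.132800 = 0.483280
x=1.100000, y=0.483280: f=0.311027 → y ← 0.483280 + 0.1·0.311027 = 0.514383
y(1.2) ≈ 0.5144

0.5144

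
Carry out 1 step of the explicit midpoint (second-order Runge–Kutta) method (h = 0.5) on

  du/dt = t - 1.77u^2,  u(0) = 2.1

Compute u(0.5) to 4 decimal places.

Midpoint: k1 = f(t_n, u_n); k2 = f(t_n + h/2, u_n + (h/2)·k1); u_{n+1} = u_n + h·k2.
t=0.000000, u=2.100000:
  k1 = f(0.000000, 2.100000) = -7.805700
  k2 = f(0.250000, 0.148575) = 0.210928
  u ← 2.100000 + 0.5·0.210928 = 2.205464
u(0.5) ≈ 2.2055

2.2055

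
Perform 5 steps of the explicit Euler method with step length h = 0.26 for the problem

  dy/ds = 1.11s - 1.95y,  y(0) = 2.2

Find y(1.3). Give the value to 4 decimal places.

0.5207

Euler: y_{n+1} = y_n + h·f(s_n, y_n).
s=0.000000, y=2.200000: f=-4.290000 → y ← 2.200000 + 0.26·(-4.290000) = 1.084600
s=0.260000, y=1.084600: f=-1.826370 → y ← 1.084600 + 0.26·(-1.826370) = 0.609744
s=0.520000, y=0.609744: f=-0.611800 → y ← 0.609744 + 0.26·(-0.611800) = 0.450676
s=0.780000, y=0.450676: f=-0.013018 → y ← 0.450676 + 0.26·(-0.013018) = 0.447291
s=1.040000, y=0.447291: f=0.282182 → y ← 0.447291 + 0.26·0.282182 = 0.520659
y(1.3) ≈ 0.5207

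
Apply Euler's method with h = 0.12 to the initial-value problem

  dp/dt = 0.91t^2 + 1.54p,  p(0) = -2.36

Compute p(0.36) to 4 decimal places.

Euler: p_{n+1} = p_n + h·f(t_n, p_n).
t=0.000000, p=-2.360000: f=-3.634400 → p ← -2.360000 + 0.12·(-3.634400) = -2.796128
t=0.120000, p=-2.796128: f=-4.292933 → p ← -2.796128 + 0.12·(-4.292933) = -3.311280
t=0.240000, p=-3.311280: f=-5.046955 → p ← -3.311280 + 0.12·(-5.046955) = -3.916915
p(0.36) ≈ -3.9169

-3.9169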